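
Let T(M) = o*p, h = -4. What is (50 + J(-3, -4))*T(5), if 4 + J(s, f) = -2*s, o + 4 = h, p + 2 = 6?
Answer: -1664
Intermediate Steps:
p = 4 (p = -2 + 6 = 4)
o = -8 (o = -4 - 4 = -8)
J(s, f) = -4 - 2*s
T(M) = -32 (T(M) = -8*4 = -32)
(50 + J(-3, -4))*T(5) = (50 + (-4 - 2*(-3)))*(-32) = (50 + (-4 + 6))*(-32) = (50 + 2)*(-32) = 52*(-32) = -1664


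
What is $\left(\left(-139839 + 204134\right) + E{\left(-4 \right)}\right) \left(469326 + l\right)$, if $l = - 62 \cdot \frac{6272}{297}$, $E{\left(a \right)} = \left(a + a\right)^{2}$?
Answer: $\frac{993995850658}{33} \approx 3.0121 \cdot 10^{10}$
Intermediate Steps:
$E{\left(a \right)} = 4 a^{2}$ ($E{\left(a \right)} = \left(2 a\right)^{2} = 4 a^{2}$)
$l = - \frac{388864}{297}$ ($l = - 62 \cdot 6272 \cdot \frac{1}{297} = \left(-62\right) \frac{6272}{297} = - \frac{388864}{297} \approx -1309.3$)
$\left(\left(-139839 + 204134\right) + E{\left(-4 \right)}\right) \left(469326 + l\right) = \left(\left(-139839 + 204134\right) + 4 \left(-4\right)^{2}\right) \left(469326 - \frac{388864}{297}\right) = \left(64295 + 4 \cdot 16\right) \frac{139000958}{297} = \left(64295 + 64\right) \frac{139000958}{297} = 64359 \cdot \frac{139000958}{297} = \frac{993995850658}{33}$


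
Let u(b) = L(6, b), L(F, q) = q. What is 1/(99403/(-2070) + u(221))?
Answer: 2070/358067 ≈ 0.0057810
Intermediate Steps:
u(b) = b
1/(99403/(-2070) + u(221)) = 1/(99403/(-2070) + 221) = 1/(99403*(-1/2070) + 221) = 1/(-99403/2070 + 221) = 1/(358067/2070) = 2070/358067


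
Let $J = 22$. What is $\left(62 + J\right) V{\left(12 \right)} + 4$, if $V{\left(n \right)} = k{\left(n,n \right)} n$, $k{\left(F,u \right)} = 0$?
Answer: $4$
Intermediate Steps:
$V{\left(n \right)} = 0$ ($V{\left(n \right)} = 0 n = 0$)
$\left(62 + J\right) V{\left(12 \right)} + 4 = \left(62 + 22\right) 0 + 4 = 84 \cdot 0 + 4 = 0 + 4 = 4$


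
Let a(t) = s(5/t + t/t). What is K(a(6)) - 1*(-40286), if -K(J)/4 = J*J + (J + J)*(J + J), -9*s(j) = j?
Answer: 29367889/729 ≈ 40285.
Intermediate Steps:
s(j) = -j/9
a(t) = -⅑ - 5/(9*t) (a(t) = -(5/t + t/t)/9 = -(5/t + 1)/9 = -(1 + 5/t)/9 = -⅑ - 5/(9*t))
K(J) = -20*J² (K(J) = -4*(J*J + (J + J)*(J + J)) = -4*(J² + (2*J)*(2*J)) = -4*(J² + 4*J²) = -20*J²)
K(a(6)) - 1*(-40286) = -20*(-5 - 1*6)²/2916 - 1*(-40286) = -20*(-5 - 6)²/2916 + 40286 = -20*((⅑)*(⅙)*(-11))² + 40286 = -20*(-11/54)² + 40286 = -20*121/2916 + 40286 = -605/729 + 40286 = 29367889/729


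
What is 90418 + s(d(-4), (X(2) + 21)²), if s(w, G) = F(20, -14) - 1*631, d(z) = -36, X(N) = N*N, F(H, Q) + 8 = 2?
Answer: 89781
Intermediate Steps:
F(H, Q) = -6 (F(H, Q) = -8 + 2 = -6)
X(N) = N²
s(w, G) = -637 (s(w, G) = -6 - 1*631 = -6 - 631 = -637)
90418 + s(d(-4), (X(2) + 21)²) = 90418 - 637 = 89781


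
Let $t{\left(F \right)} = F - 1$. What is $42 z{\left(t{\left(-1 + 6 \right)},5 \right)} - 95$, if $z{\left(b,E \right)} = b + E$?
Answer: $283$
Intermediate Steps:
$t{\left(F \right)} = -1 + F$ ($t{\left(F \right)} = F - 1 = -1 + F$)
$z{\left(b,E \right)} = E + b$
$42 z{\left(t{\left(-1 + 6 \right)},5 \right)} - 95 = 42 \left(5 + \left(-1 + \left(-1 + 6\right)\right)\right) - 95 = 42 \left(5 + \left(-1 + 5\right)\right) - 95 = 42 \left(5 + 4\right) - 95 = 42 \cdot 9 - 95 = 378 - 95 = 283$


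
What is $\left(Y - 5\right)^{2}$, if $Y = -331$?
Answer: $112896$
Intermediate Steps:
$\left(Y - 5\right)^{2} = \left(-331 - 5\right)^{2} = \left(-336\right)^{2} = 112896$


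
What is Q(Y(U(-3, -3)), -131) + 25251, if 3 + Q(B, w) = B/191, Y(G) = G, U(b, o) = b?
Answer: 4822365/191 ≈ 25248.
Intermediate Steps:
Q(B, w) = -3 + B/191
Q(Y(U(-3, -3)), -131) + 25251 = (-3 + (1/191)*(-3)) + 25251 = (-3 - 3/191) + 25251 = -576/191 + 25251 = 4822365/191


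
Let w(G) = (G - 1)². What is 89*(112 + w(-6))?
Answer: 14329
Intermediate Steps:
w(G) = (-1 + G)²
89*(112 + w(-6)) = 89*(112 + (-1 - 6)²) = 89*(112 + (-7)²) = 89*(112 + 49) = 89*161 = 14329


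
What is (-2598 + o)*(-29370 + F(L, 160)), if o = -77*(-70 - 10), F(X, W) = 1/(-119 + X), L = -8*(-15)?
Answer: -104612378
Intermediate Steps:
L = 120
o = 6160 (o = -77*(-80) = 6160)
(-2598 + o)*(-29370 + F(L, 160)) = (-2598 + 6160)*(-29370 + 1/(-119 + 120)) = 3562*(-29370 + 1/1) = 3562*(-29370 + 1) = 3562*(-29369) = -104612378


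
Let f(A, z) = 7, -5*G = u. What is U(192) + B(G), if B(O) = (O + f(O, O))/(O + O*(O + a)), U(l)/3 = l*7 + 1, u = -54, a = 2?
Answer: 15034855/3726 ≈ 4035.1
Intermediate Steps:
G = 54/5 (G = -1/5*(-54) = 54/5 ≈ 10.800)
U(l) = 3 + 21*l (U(l) = 3*(l*7 + 1) = 3*(7*l + 1) = 3*(1 + 7*l) = 3 + 21*l)
B(O) = (7 + O)/(O + O*(2 + O)) (B(O) = (O + 7)/(O + O*(O + 2)) = (7 + O)/(O + O*(2 + O)))
U(192) + B(G) = (3 + 21*192) + (7 + 54/5)/((54/5)*(3 + 54/5)) = (3 + 4032) + (5/54)*(89/5)/(69/5) = 4035 + (5/54)*(5/69)*(89/5) = 4035 + 445/3726 = 15034855/3726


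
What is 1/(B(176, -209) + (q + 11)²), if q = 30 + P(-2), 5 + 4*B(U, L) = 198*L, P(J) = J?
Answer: -4/35303 ≈ -0.00011330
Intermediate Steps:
B(U, L) = -5/4 + 99*L/2 (B(U, L) = -5/4 + (198*L)/4 = -5/4 + 99*L/2)
q = 28 (q = 30 - 2 = 28)
1/(B(176, -209) + (q + 11)²) = 1/((-5/4 + (99/2)*(-209)) + (28 + 11)²) = 1/((-5/4 - 20691/2) + 39²) = 1/(-41387/4 + 1521) = 1/(-35303/4) = -4/35303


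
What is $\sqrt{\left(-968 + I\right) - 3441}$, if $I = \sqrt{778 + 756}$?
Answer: $\sqrt{-4409 + \sqrt{1534}} \approx 66.105 i$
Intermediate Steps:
$I = \sqrt{1534} \approx 39.166$
$\sqrt{\left(-968 + I\right) - 3441} = \sqrt{\left(-968 + \sqrt{1534}\right) - 3441} = \sqrt{-4409 + \sqrt{1534}}$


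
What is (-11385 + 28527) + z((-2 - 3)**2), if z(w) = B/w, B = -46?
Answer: 428504/25 ≈ 17140.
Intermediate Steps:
z(w) = -46/w
(-11385 + 28527) + z((-2 - 3)**2) = (-11385 + 28527) - 46/(-2 - 3)**2 = 17142 - 46/((-5)**2) = 17142 - 46/25 = 428504/25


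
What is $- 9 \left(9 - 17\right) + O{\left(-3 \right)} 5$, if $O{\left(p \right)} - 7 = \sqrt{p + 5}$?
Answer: $107 + 5 \sqrt{2} \approx 114.07$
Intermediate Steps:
$O{\left(p \right)} = 7 + \sqrt{5 + p}$ ($O{\left(p \right)} = 7 + \sqrt{p + 5} = 7 + \sqrt{5 + p}$)
$- 9 \left(9 - 17\right) + O{\left(-3 \right)} 5 = - 9 \left(9 - 17\right) + \left(7 + \sqrt{5 - 3}\right) 5 = - 9 \left(9 - 17\right) + \left(7 + \sqrt{2}\right) 5 = \left(-9\right) \left(-8\right) + \left(35 + 5 \sqrt{2}\right) = 72 + \left(35 + 5 \sqrt{2}\right) = 107 + 5 \sqrt{2}$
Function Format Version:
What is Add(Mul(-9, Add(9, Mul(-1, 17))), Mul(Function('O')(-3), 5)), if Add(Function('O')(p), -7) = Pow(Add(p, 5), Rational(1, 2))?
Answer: Add(107, Mul(5, Pow(2, Rational(1, 2)))) ≈ 114.07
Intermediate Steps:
Function('O')(p) = Add(7, Pow(Add(5, p), Rational(1, 2))) (Function('O')(p) = Add(7, Pow(Add(p, 5), Rational(1, 2))) = Add(7, Pow(Add(5, p), Rational(1, 2))))
Add(Mul(-9, Add(9, Mul(-1, 17))), Mul(Function('O')(-3), 5)) = Add(Mul(-9, Add(9, Mul(-1, 17))), Mul(Add(7, Pow(Add(5, -3), Rational(1, 2))), 5)) = Add(Mul(-9, Add(9, -17)), Mul(Add(7, Pow(2, Rational(1, 2))), 5)) = Add(Mul(-9, -8), Add(35, Mul(5, Pow(2, Rational(1, 2))))) = Add(72, Add(35, Mul(5, Pow(2, Rational(1, 2))))) = Add(107, Mul(5, Pow(2, Rational(1, 2))))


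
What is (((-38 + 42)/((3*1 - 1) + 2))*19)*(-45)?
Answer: -855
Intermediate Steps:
(((-38 + 42)/((3*1 - 1) + 2))*19)*(-45) = ((4/((3 - 1) + 2))*19)*(-45) = ((4/(2 + 2))*19)*(-45) = ((4/4)*19)*(-45) = ((4*(¼))*19)*(-45) = (1*19)*(-45) = 19*(-45) = -855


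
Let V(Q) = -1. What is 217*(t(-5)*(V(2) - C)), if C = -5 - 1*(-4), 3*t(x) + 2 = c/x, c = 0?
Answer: 0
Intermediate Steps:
t(x) = -2/3 (t(x) = -2/3 + (0/x)/3 = -2/3 + (1/3)*0 = -2/3 + 0 = -2/3)
C = -1 (C = -5 + 4 = -1)
217*(t(-5)*(V(2) - C)) = 217*(-2*(-1 - 1*(-1))/3) = 217*(-2*(-1 + 1)/3) = 217*(-2/3*0) = 217*0 = 0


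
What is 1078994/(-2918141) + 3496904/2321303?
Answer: 7699786926282/6773889457723 ≈ 1.1367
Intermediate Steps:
1078994/(-2918141) + 3496904/2321303 = 1078994*(-1/2918141) + 3496904*(1/2321303) = -1078994/2918141 + 3496904/2321303 = 7699786926282/6773889457723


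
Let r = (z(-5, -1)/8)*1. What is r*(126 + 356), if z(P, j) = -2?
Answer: -241/2 ≈ -120.50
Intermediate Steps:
r = -¼ (r = -2/8*1 = -2*⅛*1 = -¼*1 = -¼ ≈ -0.25000)
r*(126 + 356) = -(126 + 356)/4 = -¼*482 = -241/2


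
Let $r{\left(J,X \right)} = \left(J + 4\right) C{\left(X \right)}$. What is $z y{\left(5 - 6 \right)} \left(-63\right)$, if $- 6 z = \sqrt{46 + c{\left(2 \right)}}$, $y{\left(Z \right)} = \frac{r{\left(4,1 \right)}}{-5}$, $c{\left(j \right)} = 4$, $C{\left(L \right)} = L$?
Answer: $- 84 \sqrt{2} \approx -118.79$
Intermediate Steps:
$r{\left(J,X \right)} = X \left(4 + J\right)$ ($r{\left(J,X \right)} = \left(J + 4\right) X = \left(4 + J\right) X = X \left(4 + J\right)$)
$y{\left(Z \right)} = - \frac{8}{5}$ ($y{\left(Z \right)} = \frac{1 \left(4 + 4\right)}{-5} = 1 \cdot 8 \left(- \frac{1}{5}\right) = 8 \left(- \frac{1}{5}\right) = - \frac{8}{5}$)
$z = - \frac{5 \sqrt{2}}{6}$ ($z = - \frac{\sqrt{46 + 4}}{6} = - \frac{\sqrt{50}}{6} = - \frac{5 \sqrt{2}}{6} \approx -1.1785$)
$z y{\left(5 - 6 \right)} \left(-63\right) = - \frac{5 \sqrt{2}}{6} \left(- \frac{8}{5}\right) \left(-63\right) = \frac{4 \sqrt{2}}{3} \left(-63\right) = - 84 \sqrt{2}$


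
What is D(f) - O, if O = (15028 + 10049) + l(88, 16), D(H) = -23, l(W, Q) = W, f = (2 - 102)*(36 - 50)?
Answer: -25188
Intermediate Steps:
f = 1400 (f = -100*(-14) = 1400)
O = 25165 (O = (15028 + 10049) + 88 = 25077 + 88 = 25165)
D(f) - O = -23 - 1*25165 = -23 - 25165 = -25188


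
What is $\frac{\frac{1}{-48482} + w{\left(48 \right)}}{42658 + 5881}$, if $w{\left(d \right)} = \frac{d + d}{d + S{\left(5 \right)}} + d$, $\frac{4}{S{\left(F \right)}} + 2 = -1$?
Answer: $\frac{12134347}{11766338990} \approx 0.0010313$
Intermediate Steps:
$S{\left(F \right)} = - \frac{4}{3}$ ($S{\left(F \right)} = \frac{4}{-2 - 1} = \frac{4}{-3} = 4 \left(- \frac{1}{3}\right) = - \frac{4}{3}$)
$w{\left(d \right)} = d + \frac{2 d}{- \frac{4}{3} + d}$ ($w{\left(d \right)} = \frac{d + d}{d - \frac{4}{3}} + d = \frac{2 d}{- \frac{4}{3} + d} + d = d + \frac{2 d}{- \frac{4}{3} + d}$)
$\frac{\frac{1}{-48482} + w{\left(48 \right)}}{42658 + 5881} = \frac{\frac{1}{-48482} + \frac{48 \left(2 + 3 \cdot 48\right)}{-4 + 3 \cdot 48}}{42658 + 5881} = \frac{- \frac{1}{48482} + \frac{48 \left(2 + 144\right)}{-4 + 144}}{48539} = \left(- \frac{1}{48482} + 48 \cdot \frac{1}{140} \cdot 146\right) \frac{1}{48539} = \left(- \frac{1}{48482} + \frac{1752}{35}\right) \frac{1}{48539} = \frac{12134347}{242410} \cdot \frac{1}{48539} = \frac{12134347}{11766338990}$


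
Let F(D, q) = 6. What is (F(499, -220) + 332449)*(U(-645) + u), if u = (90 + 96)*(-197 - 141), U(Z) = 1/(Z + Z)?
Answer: -5392401549011/258 ≈ -2.0901e+10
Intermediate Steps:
U(Z) = 1/(2*Z)
u = -62868 (u = 186*(-338) = -62868)
(F(499, -220) + 332449)*(U(-645) + u) = (6 + 332449)*((½)/(-645) - 62868) = 332455*((½)*(-1/645) - 62868) = 332455*(-1/1290 - 62868) = 332455*(-81099721/1290) = -5392401549011/258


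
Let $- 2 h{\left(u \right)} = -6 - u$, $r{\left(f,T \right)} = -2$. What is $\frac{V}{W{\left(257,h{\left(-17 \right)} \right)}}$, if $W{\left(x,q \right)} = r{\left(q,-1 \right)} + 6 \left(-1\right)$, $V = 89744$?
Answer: $-11218$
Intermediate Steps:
$h{\left(u \right)} = 3 + \frac{u}{2}$ ($h{\left(u \right)} = - \frac{-6 - u}{2} = 3 + \frac{u}{2}$)
$W{\left(x,q \right)} = -8$ ($W{\left(x,q \right)} = -2 + 6 \left(-1\right) = -2 - 6 = -8$)
$\frac{V}{W{\left(257,h{\left(-17 \right)} \right)}} = \frac{89744}{-8} = 89744 \left(- \frac{1}{8}\right) = -11218$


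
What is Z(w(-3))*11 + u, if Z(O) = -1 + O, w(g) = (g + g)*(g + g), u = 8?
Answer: 393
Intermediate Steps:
w(g) = 4*g² (w(g) = (2*g)*(2*g) = 4*g²)
Z(w(-3))*11 + u = (-1 + 4*(-3)²)*11 + 8 = (-1 + 4*9)*11 + 8 = (-1 + 36)*11 + 8 = 35*11 + 8 = 385 + 8 = 393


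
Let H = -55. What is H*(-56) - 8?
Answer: 3072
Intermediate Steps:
H*(-56) - 8 = -55*(-56) - 8 = 3080 - 8 = 3072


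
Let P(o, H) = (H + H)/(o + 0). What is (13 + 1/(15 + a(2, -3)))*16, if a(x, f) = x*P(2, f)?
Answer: 1888/9 ≈ 209.78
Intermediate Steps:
P(o, H) = 2*H/o (P(o, H) = (2*H)/o = 2*H/o)
a(x, f) = f*x (a(x, f) = x*(2*f/2) = x*(2*f*(½)) = x*f = f*x)
(13 + 1/(15 + a(2, -3)))*16 = (13 + 1/(15 - 3*2))*16 = (13 + 1/(15 - 6))*16 = (13 + 1/9)*16 = (13 + ⅑)*16 = (118/9)*16 = 1888/9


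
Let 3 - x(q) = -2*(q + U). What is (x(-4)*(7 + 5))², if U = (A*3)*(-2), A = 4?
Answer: 404496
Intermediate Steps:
U = -24 (U = (4*3)*(-2) = 12*(-2) = -24)
x(q) = -45 + 2*q (x(q) = 3 - (-2)*(q - 24) = 3 - (-2)*(-24 + q) = 3 - (48 - 2*q) = 3 + (-48 + 2*q) = -45 + 2*q)
(x(-4)*(7 + 5))² = ((-45 + 2*(-4))*(7 + 5))² = ((-45 - 8)*12)² = (-53*12)² = (-636)² = 404496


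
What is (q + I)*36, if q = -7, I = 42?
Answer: 1260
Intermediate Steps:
(q + I)*36 = (-7 + 42)*36 = 35*36 = 1260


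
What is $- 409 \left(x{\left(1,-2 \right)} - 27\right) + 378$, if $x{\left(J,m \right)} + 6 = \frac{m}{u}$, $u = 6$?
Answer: $\frac{42034}{3} \approx 14011.0$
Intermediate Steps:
$x{\left(J,m \right)} = -6 + \frac{m}{6}$
$- 409 \left(x{\left(1,-2 \right)} - 27\right) + 378 = - 409 \left(\left(-6 + \frac{1}{6} \left(-2\right)\right) - 27\right) + 378 = - 409 \left(\left(-6 - \frac{1}{3}\right) - 27\right) + 378 = - 409 \left(- \frac{19}{3} - 27\right) + 378 = \left(-409\right) \left(- \frac{100}{3}\right) + 378 = \frac{40900}{3} + 378 = \frac{42034}{3}$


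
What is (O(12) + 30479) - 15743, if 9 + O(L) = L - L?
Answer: 14727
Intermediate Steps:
O(L) = -9 (O(L) = -9 + (L - L) = -9 + 0 = -9)
(O(12) + 30479) - 15743 = (-9 + 30479) - 15743 = 30470 - 15743 = 14727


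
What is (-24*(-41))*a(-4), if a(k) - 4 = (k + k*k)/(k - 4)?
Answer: 2460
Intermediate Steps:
a(k) = 4 + (k + k²)/(-4 + k) (a(k) = 4 + (k + k*k)/(k - 4) = 4 + (k + k²)/(-4 + k))
(-24*(-41))*a(-4) = (-24*(-41))*((-16 + (-4)² + 5*(-4))/(-4 - 4)) = 984*((-16 + 16 - 20)/(-8)) = 984*(-⅛*(-20)) = 984*(5/2) = 2460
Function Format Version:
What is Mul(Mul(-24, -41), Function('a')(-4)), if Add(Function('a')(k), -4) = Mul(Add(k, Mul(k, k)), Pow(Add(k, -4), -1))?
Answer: 2460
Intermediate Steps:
Function('a')(k) = Add(4, Mul(Pow(Add(-4, k), -1), Add(k, Pow(k, 2)))) (Function('a')(k) = Add(4, Mul(Add(k, Mul(k, k)), Pow(Add(k, -4), -1))) = Add(4, Mul(Add(k, Pow(k, 2)), Pow(Add(-4, k), -1))) = Add(4, Mul(Pow(Add(-4, k), -1), Add(k, Pow(k, 2)))))
Mul(Mul(-24, -41), Function('a')(-4)) = Mul(Mul(-24, -41), Mul(Pow(Add(-4, -4), -1), Add(-16, Pow(-4, 2), Mul(5, -4)))) = Mul(984, Mul(Pow(-8, -1), Add(-16, 16, -20))) = Mul(984, Mul(Rational(-1, 8), -20)) = Mul(984, Rational(5, 2)) = 2460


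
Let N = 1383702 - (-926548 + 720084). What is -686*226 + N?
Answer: 1435130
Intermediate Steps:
N = 1590166 (N = 1383702 - 1*(-206464) = 1383702 + 206464 = 1590166)
-686*226 + N = -686*226 + 1590166 = -155036 + 1590166 = 1435130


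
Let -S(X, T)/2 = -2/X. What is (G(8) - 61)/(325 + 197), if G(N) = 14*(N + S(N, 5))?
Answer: 1/9 ≈ 0.11111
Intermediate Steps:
S(X, T) = 4/X (S(X, T) = -(-4)/X = 4/X)
G(N) = 14*N + 56/N (G(N) = 14*(N + 4/N) = 14*N + 56/N)
(G(8) - 61)/(325 + 197) = ((14*8 + 56/8) - 61)/(325 + 197) = ((112 + 56*(1/8)) - 61)/522 = ((112 + 7) - 61)*(1/522) = (119 - 61)*(1/522) = 58*(1/522) = 1/9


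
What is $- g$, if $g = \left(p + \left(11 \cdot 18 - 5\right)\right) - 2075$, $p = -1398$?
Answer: $3280$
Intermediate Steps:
$g = -3280$ ($g = \left(-1398 + \left(11 \cdot 18 - 5\right)\right) - 2075 = \left(-1398 + \left(198 - 5\right)\right) - 2075 = \left(-1398 + 193\right) - 2075 = -1205 - 2075 = -3280$)
$- g = \left(-1\right) \left(-3280\right) = 3280$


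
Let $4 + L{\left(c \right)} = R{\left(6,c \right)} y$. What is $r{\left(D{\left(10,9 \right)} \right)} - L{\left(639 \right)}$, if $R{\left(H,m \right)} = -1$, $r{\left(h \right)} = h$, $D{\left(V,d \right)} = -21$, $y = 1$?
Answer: $-16$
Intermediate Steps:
$L{\left(c \right)} = -5$ ($L{\left(c \right)} = -4 - 1 = -5$)
$r{\left(D{\left(10,9 \right)} \right)} - L{\left(639 \right)} = -21 - -5 = -21 + 5 = -16$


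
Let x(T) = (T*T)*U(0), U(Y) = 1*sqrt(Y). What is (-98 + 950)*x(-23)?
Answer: 0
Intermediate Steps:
U(Y) = sqrt(Y)
x(T) = 0 (x(T) = (T*T)*sqrt(0) = T**2*0 = 0)
(-98 + 950)*x(-23) = (-98 + 950)*0 = 852*0 = 0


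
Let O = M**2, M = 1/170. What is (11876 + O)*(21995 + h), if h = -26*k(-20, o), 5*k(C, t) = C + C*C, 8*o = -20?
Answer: 6870849131619/28900 ≈ 2.3775e+8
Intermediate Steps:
o = -5/2 (o = (1/8)*(-20) = -5/2 ≈ -2.5000)
M = 1/170 ≈ 0.0058824
O = 1/28900 (O = (1/170)**2 = 1/28900 ≈ 3.4602e-5)
k(C, t) = C/5 + C**2/5 (k(C, t) = (C + C*C)/5 = (C + C**2)/5 = C/5 + C**2/5)
h = -1976 (h = -26*(-20)*(1 - 20)/5 = -26*(-20)*(-19)/5 = -26*76 = -1976)
(11876 + O)*(21995 + h) = (11876 + 1/28900)*(21995 - 1976) = (343216401/28900)*20019 = 6870849131619/28900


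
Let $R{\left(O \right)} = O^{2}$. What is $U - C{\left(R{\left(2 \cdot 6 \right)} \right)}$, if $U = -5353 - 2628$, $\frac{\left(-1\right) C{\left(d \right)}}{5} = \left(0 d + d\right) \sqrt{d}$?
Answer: $659$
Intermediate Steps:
$C{\left(d \right)} = - 5 d^{\frac{3}{2}}$ ($C{\left(d \right)} = - 5 \left(0 d + d\right) \sqrt{d} = - 5 \left(0 + d\right) \sqrt{d} = - 5 d \sqrt{d} = - 5 d^{\frac{3}{2}}$)
$U = -7981$ ($U = -5353 - 2628 = -7981$)
$U - C{\left(R{\left(2 \cdot 6 \right)} \right)} = -7981 - - 5 \left(\left(2 \cdot 6\right)^{2}\right)^{\frac{3}{2}} = -7981 - - 5 \left(12^{2}\right)^{\frac{3}{2}} = -7981 - - 5 \cdot 144^{\frac{3}{2}} = -7981 - \left(-5\right) 1728 = -7981 - -8640 = -7981 + 8640 = 659$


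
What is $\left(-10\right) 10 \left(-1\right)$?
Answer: $100$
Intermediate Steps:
$\left(-10\right) 10 \left(-1\right) = \left(-100\right) \left(-1\right) = 100$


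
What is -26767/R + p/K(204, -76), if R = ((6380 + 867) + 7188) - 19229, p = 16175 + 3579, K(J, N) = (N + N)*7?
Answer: -2365021/182172 ≈ -12.982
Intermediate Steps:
K(J, N) = 14*N (K(J, N) = (2*N)*7 = 14*N)
p = 19754
R = -4794 (R = (7247 + 7188) - 19229 = 14435 - 19229 = -4794)
-26767/R + p/K(204, -76) = -26767/(-4794) + 19754/((14*(-76))) = -26767*(-1/4794) + 19754/(-1064) = 26767/4794 + 19754*(-1/1064) = 26767/4794 - 1411/76 = -2365021/182172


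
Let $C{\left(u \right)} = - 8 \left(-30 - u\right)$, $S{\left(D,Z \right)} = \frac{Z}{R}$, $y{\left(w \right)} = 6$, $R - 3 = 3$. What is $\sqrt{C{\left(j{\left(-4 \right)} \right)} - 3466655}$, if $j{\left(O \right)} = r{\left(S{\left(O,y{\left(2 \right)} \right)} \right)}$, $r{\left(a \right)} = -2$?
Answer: $3 i \sqrt{385159} \approx 1861.8 i$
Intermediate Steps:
$R = 6$ ($R = 3 + 3 = 6$)
$S{\left(D,Z \right)} = \frac{Z}{6}$
$j{\left(O \right)} = -2$
$C{\left(u \right)} = 240 + 8 u$
$\sqrt{C{\left(j{\left(-4 \right)} \right)} - 3466655} = \sqrt{\left(240 + 8 \left(-2\right)\right) - 3466655} = \sqrt{\left(240 - 16\right) - 3466655} = \sqrt{224 - 3466655} = \sqrt{-3466431} = 3 i \sqrt{385159}$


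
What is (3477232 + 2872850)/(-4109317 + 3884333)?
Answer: -3175041/112492 ≈ -28.225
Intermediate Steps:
(3477232 + 2872850)/(-4109317 + 3884333) = 6350082/(-224984) = 6350082*(-1/224984) = -3175041/112492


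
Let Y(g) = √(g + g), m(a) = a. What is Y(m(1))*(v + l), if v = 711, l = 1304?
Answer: 2015*√2 ≈ 2849.6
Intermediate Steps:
Y(g) = √2*√g (Y(g) = √(2*g) = √2*√g)
Y(m(1))*(v + l) = (√2*√1)*(711 + 1304) = (√2*1)*2015 = √2*2015 = 2015*√2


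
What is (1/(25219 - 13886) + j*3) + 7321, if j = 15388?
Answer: 606145506/11333 ≈ 53485.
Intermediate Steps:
(1/(25219 - 13886) + j*3) + 7321 = (1/(25219 - 13886) + 15388*3) + 7321 = (1/11333 + 46164) + 7321 = 523176613/11333 + 7321 = 606145506/11333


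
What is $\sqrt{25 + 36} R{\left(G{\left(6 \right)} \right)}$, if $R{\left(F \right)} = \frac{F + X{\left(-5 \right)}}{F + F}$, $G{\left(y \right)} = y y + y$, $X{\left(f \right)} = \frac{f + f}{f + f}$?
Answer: $\frac{43 \sqrt{61}}{84} \approx 3.9981$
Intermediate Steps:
$X{\left(f \right)} = 1$ ($X{\left(f \right)} = \frac{2 f}{2 f} = 2 f \frac{1}{2 f} = 1$)
$G{\left(y \right)} = y + y^{2}$ ($G{\left(y \right)} = y^{2} + y = y + y^{2}$)
$R{\left(F \right)} = \frac{1 + F}{2 F}$ ($R{\left(F \right)} = \frac{F + 1}{F + F} = \frac{1 + F}{2 F}$)
$\sqrt{25 + 36} R{\left(G{\left(6 \right)} \right)} = \sqrt{25 + 36} \frac{1 + 6 \left(1 + 6\right)}{2 \cdot 6 \left(1 + 6\right)} = \sqrt{61} \frac{1 + 6 \cdot 7}{2 \cdot 6 \cdot 7} = \sqrt{61} \frac{1 + 42}{2 \cdot 42} = \sqrt{61} \cdot \frac{1}{2} \cdot \frac{1}{42} \cdot 43 = \sqrt{61} \cdot \frac{43}{84} = \frac{43 \sqrt{61}}{84}$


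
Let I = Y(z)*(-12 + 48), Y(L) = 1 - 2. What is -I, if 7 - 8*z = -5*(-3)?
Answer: 36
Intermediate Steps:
z = -1 (z = 7/8 - (-5)*(-3)/8 = 7/8 - 1/8*15 = 7/8 - 15/8 = -1)
Y(L) = -1
I = -36 (I = -(-12 + 48) = -1*36 = -36)
-I = -1*(-36) = 36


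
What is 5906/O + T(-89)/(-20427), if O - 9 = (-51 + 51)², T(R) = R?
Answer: 40214221/61281 ≈ 656.23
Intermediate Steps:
O = 9 (O = 9 + (-51 + 51)² = 9 + 0² = 9 + 0 = 9)
5906/O + T(-89)/(-20427) = 5906/9 - 89/(-20427) = 5906*(⅑) - 89*(-1/20427) = 5906/9 + 89/20427 = 40214221/61281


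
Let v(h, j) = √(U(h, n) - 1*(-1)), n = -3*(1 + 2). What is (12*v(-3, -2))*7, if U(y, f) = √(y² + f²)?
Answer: 84*√(1 + 3*√10) ≈ 272.02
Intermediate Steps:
n = -9 (n = -3*3 = -9)
U(y, f) = √(f² + y²)
v(h, j) = √(1 + √(81 + h²)) (v(h, j) = √(√((-9)² + h²) - 1*(-1)) = √(√(81 + h²) + 1) = √(1 + √(81 + h²)))
(12*v(-3, -2))*7 = (12*√(1 + √(81 + (-3)²)))*7 = (12*√(1 + √(81 + 9)))*7 = (12*√(1 + √90))*7 = (12*√(1 + 3*√10))*7 = 84*√(1 + 3*√10)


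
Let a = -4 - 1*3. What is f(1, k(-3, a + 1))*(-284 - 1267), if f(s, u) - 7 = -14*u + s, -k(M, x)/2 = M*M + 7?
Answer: -707256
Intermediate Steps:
a = -7 (a = -4 - 3 = -7)
k(M, x) = -14 - 2*M**2 (k(M, x) = -2*(M*M + 7) = -2*(M**2 + 7) = -2*(7 + M**2) = -14 - 2*M**2)
f(s, u) = 7 + s - 14*u (f(s, u) = 7 + (-14*u + s) = 7 + (s - 14*u) = 7 + s - 14*u)
f(1, k(-3, a + 1))*(-284 - 1267) = (7 + 1 - 14*(-14 - 2*(-3)**2))*(-284 - 1267) = (7 + 1 - 14*(-14 - 2*9))*(-1551) = (7 + 1 - 14*(-14 - 18))*(-1551) = (7 + 1 - 14*(-32))*(-1551) = (7 + 1 + 448)*(-1551) = 456*(-1551) = -707256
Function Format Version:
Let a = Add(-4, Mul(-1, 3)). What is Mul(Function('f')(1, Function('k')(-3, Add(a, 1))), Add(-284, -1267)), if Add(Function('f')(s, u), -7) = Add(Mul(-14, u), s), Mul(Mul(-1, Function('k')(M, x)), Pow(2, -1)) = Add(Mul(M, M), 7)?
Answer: -707256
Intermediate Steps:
a = -7 (a = Add(-4, -3) = -7)
Function('k')(M, x) = Add(-14, Mul(-2, Pow(M, 2))) (Function('k')(M, x) = Mul(-2, Add(Mul(M, M), 7)) = Mul(-2, Add(Pow(M, 2), 7)) = Mul(-2, Add(7, Pow(M, 2))) = Add(-14, Mul(-2, Pow(M, 2))))
Function('f')(s, u) = Add(7, s, Mul(-14, u)) (Function('f')(s, u) = Add(7, Add(Mul(-14, u), s)) = Add(7, Add(s, Mul(-14, u))) = Add(7, s, Mul(-14, u)))
Mul(Function('f')(1, Function('k')(-3, Add(a, 1))), Add(-284, -1267)) = Mul(Add(7, 1, Mul(-14, Add(-14, Mul(-2, Pow(-3, 2))))), Add(-284, -1267)) = Mul(Add(7, 1, Mul(-14, Add(-14, Mul(-2, 9)))), -1551) = Mul(Add(7, 1, Mul(-14, Add(-14, -18))), -1551) = Mul(Add(7, 1, Mul(-14, -32)), -1551) = Mul(Add(7, 1, 448), -1551) = Mul(456, -1551) = -707256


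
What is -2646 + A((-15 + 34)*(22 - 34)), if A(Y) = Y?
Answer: -2874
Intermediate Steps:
-2646 + A((-15 + 34)*(22 - 34)) = -2646 + (-15 + 34)*(22 - 34) = -2646 + 19*(-12) = -2646 - 228 = -2874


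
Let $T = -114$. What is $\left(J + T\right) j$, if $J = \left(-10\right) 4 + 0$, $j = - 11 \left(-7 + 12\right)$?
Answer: $8470$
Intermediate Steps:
$j = -55$ ($j = \left(-11\right) 5 = -55$)
$J = -40$ ($J = -40 + 0 = -40$)
$\left(J + T\right) j = \left(-40 - 114\right) \left(-55\right) = \left(-154\right) \left(-55\right) = 8470$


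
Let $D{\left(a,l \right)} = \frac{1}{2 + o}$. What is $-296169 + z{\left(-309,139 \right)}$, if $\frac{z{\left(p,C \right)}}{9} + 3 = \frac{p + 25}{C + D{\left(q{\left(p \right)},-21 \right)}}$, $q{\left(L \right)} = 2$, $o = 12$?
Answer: $- \frac{192243132}{649} \approx -2.9621 \cdot 10^{5}$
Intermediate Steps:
$D{\left(a,l \right)} = \frac{1}{14}$ ($D{\left(a,l \right)} = \frac{1}{2 + 12} = \frac{1}{14}$)
$z{\left(p,C \right)} = -27 + \frac{9 \left(25 + p\right)}{\frac{1}{14} + C}$ ($z{\left(p,C \right)} = -27 + 9 \frac{p + 25}{C + \frac{1}{14}} = -27 + 9 \frac{25 + p}{\frac{1}{14} + C} = -27 + \frac{9 \left(25 + p\right)}{\frac{1}{14} + C}$)
$-296169 + z{\left(-309,139 \right)} = -296169 + \frac{9 \left(347 - 5838 + 14 \left(-309\right)\right)}{1 + 14 \cdot 139} = -296169 + \frac{9 \left(347 - 5838 - 4326\right)}{1 + 1946} = -296169 + 9 \cdot \frac{1}{1947} \left(-9817\right) = -296169 - \frac{29451}{649} = - \frac{192243132}{649}$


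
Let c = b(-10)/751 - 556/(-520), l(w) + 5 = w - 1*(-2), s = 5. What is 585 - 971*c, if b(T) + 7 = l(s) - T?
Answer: -44879319/97630 ≈ -459.69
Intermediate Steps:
l(w) = -3 + w (l(w) = -5 + (w - 1*(-2)) = -5 + (w + 2) = -5 + (2 + w) = -3 + w)
b(T) = -5 - T (b(T) = -7 + ((-3 + 5) - T) = -7 + (2 - T) = -5 - T)
c = 105039/97630 (c = (-5 - 1*(-10))/751 - 556/(-520) = (-5 + 10)*(1/751) - 556*(-1/520) = 5*(1/751) + 139/130 = 5/751 + 139/130 = 105039/97630 ≈ 1.0759)
585 - 971*c = 585 - 971*105039/97630 = 585 - 101992869/97630 = -44879319/97630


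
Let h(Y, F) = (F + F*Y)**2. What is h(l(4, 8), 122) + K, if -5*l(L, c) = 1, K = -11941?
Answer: -60381/25 ≈ -2415.2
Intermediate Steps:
l(L, c) = -1/5 (l(L, c) = -1/5*1 = -1/5)
h(l(4, 8), 122) + K = 122**2*(1 - 1/5)**2 - 11941 = 14884*(4/5)**2 - 11941 = 14884*(16/25) - 11941 = 238144/25 - 11941 = -60381/25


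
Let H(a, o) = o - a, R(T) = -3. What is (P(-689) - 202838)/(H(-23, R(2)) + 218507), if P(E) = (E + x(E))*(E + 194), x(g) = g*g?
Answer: -234848678/218527 ≈ -1074.7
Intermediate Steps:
x(g) = g**2
P(E) = (194 + E)*(E + E**2) (P(E) = (E + E**2)*(E + 194) = (E + E**2)*(194 + E) = (194 + E)*(E + E**2))
(P(-689) - 202838)/(H(-23, R(2)) + 218507) = (-689*(194 + (-689)**2 + 195*(-689)) - 202838)/((-3 - 1*(-23)) + 218507) = (-689*(194 + 474721 - 134355) - 202838)/((-3 + 23) + 218507) = (-689*340560 - 202838)/(20 + 218507) = (-234645840 - 202838)/218527 = -234848678*1/218527 = -234848678/218527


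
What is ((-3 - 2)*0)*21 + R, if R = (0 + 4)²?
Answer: 16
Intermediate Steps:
R = 16 (R = 4² = 16)
((-3 - 2)*0)*21 + R = ((-3 - 2)*0)*21 + 16 = -5*0*21 + 16 = 0*21 + 16 = 0 + 16 = 16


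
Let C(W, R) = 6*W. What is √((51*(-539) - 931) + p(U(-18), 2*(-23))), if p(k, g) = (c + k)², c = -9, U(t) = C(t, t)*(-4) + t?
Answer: √135605 ≈ 368.25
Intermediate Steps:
U(t) = -23*t (U(t) = (6*t)*(-4) + t = -24*t + t = -23*t)
p(k, g) = (-9 + k)²
√((51*(-539) - 931) + p(U(-18), 2*(-23))) = √((51*(-539) - 931) + (-9 - 23*(-18))²) = √((-27489 - 931) + (-9 + 414)²) = √(-28420 + 405²) = √(-28420 + 164025) = √135605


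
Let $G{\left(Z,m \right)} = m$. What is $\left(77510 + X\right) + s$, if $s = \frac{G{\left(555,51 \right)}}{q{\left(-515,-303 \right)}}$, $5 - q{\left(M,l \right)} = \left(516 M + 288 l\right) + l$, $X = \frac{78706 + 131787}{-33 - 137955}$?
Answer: $\frac{944689106334283}{12188204064} \approx 77509.0$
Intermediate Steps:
$X = - \frac{210493}{137988}$ ($X = \frac{210493}{-137988} = 210493 \left(- \frac{1}{137988}\right) = - \frac{210493}{137988} \approx -1.5254$)
$q{\left(M,l \right)} = 5 - 516 M - 289 l$ ($q{\left(M,l \right)} = 5 - \left(\left(516 M + 288 l\right) + l\right) = 5 - \left(\left(288 l + 516 M\right) + l\right) = 5 - \left(289 l + 516 M\right) = 5 - 516 M - 289 l$)
$s = \frac{51}{353312}$ ($s = \frac{51}{5 - -265740 - -87567} = \frac{51}{5 + 265740 + 87567} = \frac{51}{353312} \approx 0.00014435$)
$\left(77510 + X\right) + s = \left(77510 - \frac{210493}{137988}\right) + \frac{51}{353312} = \frac{10695239387}{137988} + \frac{51}{353312} = \frac{944689106334283}{12188204064}$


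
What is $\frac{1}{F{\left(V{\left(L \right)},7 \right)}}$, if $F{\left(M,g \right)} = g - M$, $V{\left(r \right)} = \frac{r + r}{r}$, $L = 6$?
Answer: $\frac{1}{5} \approx 0.2$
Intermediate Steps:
$V{\left(r \right)} = 2$ ($V{\left(r \right)} = \frac{2 r}{r} = 2$)
$\frac{1}{F{\left(V{\left(L \right)},7 \right)}} = \frac{1}{7 - 2} = \frac{1}{5}$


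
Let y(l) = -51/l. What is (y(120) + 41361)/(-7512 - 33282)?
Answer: -1654423/1631760 ≈ -1.0139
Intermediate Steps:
(y(120) + 41361)/(-7512 - 33282) = (-51/120 + 41361)/(-7512 - 33282) = (-51*1/120 + 41361)/(-40794) = (-17/40 + 41361)*(-1/40794) = (1654423/40)*(-1/40794) = -1654423/1631760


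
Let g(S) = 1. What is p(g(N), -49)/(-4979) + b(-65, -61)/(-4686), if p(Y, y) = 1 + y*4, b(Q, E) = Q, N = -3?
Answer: 95185/1794738 ≈ 0.053036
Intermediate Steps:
p(Y, y) = 1 + 4*y
p(g(N), -49)/(-4979) + b(-65, -61)/(-4686) = (1 + 4*(-49))/(-4979) - 65/(-4686) = (1 - 196)*(-1/4979) - 65*(-1/4686) = -195*(-1/4979) + 65/4686 = 15/383 + 65/4686 = 95185/1794738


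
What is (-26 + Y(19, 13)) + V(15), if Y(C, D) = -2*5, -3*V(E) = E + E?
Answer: -46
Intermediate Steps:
V(E) = -2*E/3 (V(E) = -(E + E)/3 = -2*E/3)
Y(C, D) = -10
(-26 + Y(19, 13)) + V(15) = (-26 - 10) - ⅔*15 = -36 - 10 = -46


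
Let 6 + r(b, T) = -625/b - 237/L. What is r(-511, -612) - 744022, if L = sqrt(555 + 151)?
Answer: -380197683/511 - 237*sqrt(706)/706 ≈ -7.4404e+5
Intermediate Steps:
L = sqrt(706) ≈ 26.571
r(b, T) = -6 - 625/b - 237*sqrt(706)/706 (r(b, T) = -6 + (-625/b - 237*sqrt(706)/706) = -6 - 625/b - 237*sqrt(706)/706)
r(-511, -612) - 744022 = (-6 - 625/(-511) - 237*sqrt(706)/706) - 744022 = (-6 - 625*(-1/511) - 237*sqrt(706)/706) - 744022 = (-6 + 625/511 - 237*sqrt(706)/706) - 744022 = (-2441/511 - 237*sqrt(706)/706) - 744022 = -380197683/511 - 237*sqrt(706)/706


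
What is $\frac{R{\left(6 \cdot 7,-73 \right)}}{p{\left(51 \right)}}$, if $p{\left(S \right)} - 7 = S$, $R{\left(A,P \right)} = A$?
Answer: $\frac{21}{29} \approx 0.72414$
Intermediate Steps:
$p{\left(S \right)} = 7 + S$
$\frac{R{\left(6 \cdot 7,-73 \right)}}{p{\left(51 \right)}} = \frac{6 \cdot 7}{7 + 51} = \frac{42}{58} = 42 \cdot \frac{1}{58} = \frac{21}{29}$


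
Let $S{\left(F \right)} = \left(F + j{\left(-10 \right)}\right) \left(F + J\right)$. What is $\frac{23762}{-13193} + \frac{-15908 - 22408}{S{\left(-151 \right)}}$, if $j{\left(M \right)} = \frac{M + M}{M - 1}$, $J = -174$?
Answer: $- \frac{6077800506}{2345385575} \approx -2.5914$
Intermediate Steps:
$j{\left(M \right)} = \frac{2 M}{-1 + M}$
$S{\left(F \right)} = \left(-174 + F\right) \left(\frac{20}{11} + F\right)$ ($S{\left(F \right)} = \left(F + 2 \left(-10\right) \frac{1}{-1 - 10}\right) \left(F - 174\right) = \left(F + 2 \left(-10\right) \frac{1}{-11}\right) \left(-174 + F\right) = \left(F + 2 \left(-10\right) \left(- \frac{1}{11}\right)\right) \left(-174 + F\right) = \left(F + \frac{20}{11}\right) \left(-174 + F\right) = \left(\frac{20}{11} + F\right) \left(-174 + F\right) = \left(-174 + F\right) \left(\frac{20}{11} + F\right)$)
$\frac{23762}{-13193} + \frac{-15908 - 22408}{S{\left(-151 \right)}} = \frac{23762}{-13193} + \frac{-15908 - 22408}{- \frac{3480}{11} + \left(-151\right)^{2} - - \frac{285994}{11}} = 23762 \left(- \frac{1}{13193}\right) - \frac{38316}{- \frac{3480}{11} + 22801 + \frac{285994}{11}} = - \frac{23762}{13193} - \frac{38316}{\frac{533325}{11}} = - \frac{23762}{13193} - \frac{140492}{177775} = - \frac{6077800506}{2345385575}$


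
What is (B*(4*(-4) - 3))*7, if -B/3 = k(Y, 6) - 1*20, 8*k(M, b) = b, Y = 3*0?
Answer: -30723/4 ≈ -7680.8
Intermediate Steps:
Y = 0
k(M, b) = b/8
B = 231/4 (B = -3*((⅛)*6 - 1*20) = -3*(¾ - 20) = -3*(-77/4) = 231/4 ≈ 57.750)
(B*(4*(-4) - 3))*7 = (231*(4*(-4) - 3)/4)*7 = (231*(-16 - 3)/4)*7 = ((231/4)*(-19))*7 = -4389/4*7 = -30723/4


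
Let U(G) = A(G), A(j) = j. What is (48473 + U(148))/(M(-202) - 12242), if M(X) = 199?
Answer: -48621/12043 ≈ -4.0373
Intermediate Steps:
U(G) = G
(48473 + U(148))/(M(-202) - 12242) = (48473 + 148)/(199 - 12242) = 48621/(-12043) = 48621*(-1/12043) = -48621/12043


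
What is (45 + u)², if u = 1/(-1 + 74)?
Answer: 10797796/5329 ≈ 2026.2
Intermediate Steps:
u = 1/73 ≈ 0.013699
(45 + u)² = (45 + 1/73)² = (3286/73)² = 10797796/5329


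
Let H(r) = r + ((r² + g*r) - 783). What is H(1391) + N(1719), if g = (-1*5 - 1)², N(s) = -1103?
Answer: 1984462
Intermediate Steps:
g = 36 (g = (-5 - 1)² = (-6)² = 36)
H(r) = -783 + r² + 37*r (H(r) = r + ((r² + 36*r) - 783) = r + (-783 + r² + 36*r) = -783 + r² + 37*r)
H(1391) + N(1719) = (-783 + 1391² + 37*1391) - 1103 = (-783 + 1934881 + 51467) - 1103 = 1985565 - 1103 = 1984462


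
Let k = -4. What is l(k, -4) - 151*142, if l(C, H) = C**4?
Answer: -21186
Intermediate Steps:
l(k, -4) - 151*142 = (-4)**4 - 151*142 = 256 - 21442 = -21186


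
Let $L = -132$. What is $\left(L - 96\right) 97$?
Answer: $-22116$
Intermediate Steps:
$\left(L - 96\right) 97 = \left(-132 - 96\right) 97 = \left(-228\right) 97 = -22116$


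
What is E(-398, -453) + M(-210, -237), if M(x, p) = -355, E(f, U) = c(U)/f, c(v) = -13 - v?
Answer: -70865/199 ≈ -356.11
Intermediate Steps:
E(f, U) = (-13 - U)/f
E(-398, -453) + M(-210, -237) = (-13 - 1*(-453))/(-398) - 355 = -(-13 + 453)/398 - 355 = -1/398*440 - 355 = -220/199 - 355 = -70865/199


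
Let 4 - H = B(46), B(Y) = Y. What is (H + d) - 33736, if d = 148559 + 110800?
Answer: 225581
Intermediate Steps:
d = 259359
H = -42 (H = 4 - 1*46 = 4 - 46 = -42)
(H + d) - 33736 = (-42 + 259359) - 33736 = 259317 - 33736 = 225581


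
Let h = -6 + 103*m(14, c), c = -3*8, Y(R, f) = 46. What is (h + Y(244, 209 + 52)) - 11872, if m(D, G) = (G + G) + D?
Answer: -15334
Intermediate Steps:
c = -24
m(D, G) = D + 2*G (m(D, G) = 2*G + D = D + 2*G)
h = -3508 (h = -6 + 103*(14 + 2*(-24)) = -6 + 103*(14 - 48) = -6 + 103*(-34) = -6 - 3502 = -3508)
(h + Y(244, 209 + 52)) - 11872 = (-3508 + 46) - 11872 = -3462 - 11872 = -15334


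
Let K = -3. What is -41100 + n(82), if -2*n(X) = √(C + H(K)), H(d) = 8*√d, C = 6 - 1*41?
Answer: -41100 - √(-35 + 8*I*√3)/2 ≈ -41101.0 - 3.0134*I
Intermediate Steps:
C = -35 (C = 6 - 41 = -35)
n(X) = -√(-35 + 8*I*√3)/2 (n(X) = -√(-35 + 8*√(-3))/2 = -√(-35 + 8*(I*√3))/2 = -√(-35 + 8*I*√3)/2)
-41100 + n(82) = -41100 - √(-35 + 8*I*√3)/2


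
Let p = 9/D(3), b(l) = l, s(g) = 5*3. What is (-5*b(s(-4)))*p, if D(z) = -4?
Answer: 675/4 ≈ 168.75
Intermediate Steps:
s(g) = 15
p = -9/4 (p = 9/(-4) = 9*(-¼) = -9/4 ≈ -2.2500)
(-5*b(s(-4)))*p = -5*15*(-9/4) = -75*(-9/4) = 675/4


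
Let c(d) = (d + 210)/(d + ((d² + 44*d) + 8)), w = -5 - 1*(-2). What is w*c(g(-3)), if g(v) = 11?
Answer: -17/16 ≈ -1.0625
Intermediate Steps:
w = -3 (w = -5 + 2 = -3)
c(d) = (210 + d)/(8 + d² + 45*d) (c(d) = (210 + d)/(d + (8 + d² + 44*d)) = (210 + d)/(8 + d² + 45*d))
w*c(g(-3)) = -3*(210 + 11)/(8 + 11² + 45*11) = -3*221/(8 + 121 + 495) = -3*221/624 = -221/208 = -3*17/48 = -17/16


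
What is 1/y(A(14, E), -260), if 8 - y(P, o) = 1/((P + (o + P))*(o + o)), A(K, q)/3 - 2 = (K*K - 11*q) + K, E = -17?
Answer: 1109680/8877441 ≈ 0.12500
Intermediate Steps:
A(K, q) = 6 - 33*q + 3*K + 3*K**2 (A(K, q) = 6 + 3*((K*K - 11*q) + K) = 6 + 3*((K**2 - 11*q) + K) = 6 + 3*(K + K**2 - 11*q) = 6 + (-33*q + 3*K + 3*K**2) = 6 - 33*q + 3*K + 3*K**2)
y(P, o) = 8 - 1/(2*o*(o + 2*P)) (y(P, o) = 8 - 1/((P + (o + P))*(o + o)) = 8 - 1/((P + (P + o))*(2*o)) = 8 - 1/((o + 2*P)*(2*o)) = 8 - 1/(2*o*(o + 2*P)))
1/y(A(14, E), -260) = 1/((1/2)*(-1 + 16*(-260)**2 + 32*(6 - 33*(-17) + 3*14 + 3*14**2)*(-260))/(-260*(-260 + 2*(6 - 33*(-17) + 3*14 + 3*14**2)))) = 1/((1/2)*(-1/260)*(-1 + 16*67600 + 32*(6 + 561 + 42 + 3*196)*(-260))/(-260 + 2*(6 + 561 + 42 + 3*196))) = 1/((1/2)*(-1/260)*(-1 + 1081600 + 32*(6 + 561 + 42 + 588)*(-260))/(-260 + 2*(6 + 561 + 42 + 588))) = 1/((1/2)*(-1/260)*(-1 + 1081600 + 32*1197*(-260))/(-260 + 2*1197)) = 1/((1/2)*(-1/260)*(-1 + 1081600 - 9959040)/(-260 + 2394)) = 1/((1/2)*(-1/260)*(-8877441)/2134) = 1/((1/2)*(-1/260)*(1/2134)*(-8877441)) = 1/(8877441/1109680) = 1109680/8877441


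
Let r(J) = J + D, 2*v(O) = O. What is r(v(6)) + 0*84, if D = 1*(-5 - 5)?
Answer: -7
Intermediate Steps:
D = -10 (D = 1*(-10) = -10)
v(O) = O/2
r(J) = -10 + J (r(J) = J - 10 = -10 + J)
r(v(6)) + 0*84 = (-10 + (½)*6) + 0*84 = (-10 + 3) + 0 = -7 + 0 = -7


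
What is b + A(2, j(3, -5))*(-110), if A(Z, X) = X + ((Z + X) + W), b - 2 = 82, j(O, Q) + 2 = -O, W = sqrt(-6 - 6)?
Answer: 964 - 220*I*sqrt(3) ≈ 964.0 - 381.05*I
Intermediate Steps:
W = 2*I*sqrt(3) (W = sqrt(-12) = 2*I*sqrt(3) ≈ 3.4641*I)
j(O, Q) = -2 - O
b = 84 (b = 2 + 82 = 84)
A(Z, X) = Z + 2*X + 2*I*sqrt(3) (A(Z, X) = X + ((Z + X) + 2*I*sqrt(3)) = X + ((X + Z) + 2*I*sqrt(3)) = X + (X + Z + 2*I*sqrt(3)) = Z + 2*X + 2*I*sqrt(3))
b + A(2, j(3, -5))*(-110) = 84 + (2 + 2*(-2 - 1*3) + 2*I*sqrt(3))*(-110) = 84 + (2 + 2*(-2 - 3) + 2*I*sqrt(3))*(-110) = 84 + (2 + 2*(-5) + 2*I*sqrt(3))*(-110) = 84 + (2 - 10 + 2*I*sqrt(3))*(-110) = 84 + (-8 + 2*I*sqrt(3))*(-110) = 84 + (880 - 220*I*sqrt(3)) = 964 - 220*I*sqrt(3)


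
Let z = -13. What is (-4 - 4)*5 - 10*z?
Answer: 90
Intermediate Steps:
(-4 - 4)*5 - 10*z = (-4 - 4)*5 - 10*(-13) = -8*5 + 130 = -40 + 130 = 90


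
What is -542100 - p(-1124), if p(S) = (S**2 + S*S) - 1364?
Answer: -3067488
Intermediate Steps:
p(S) = -1364 + 2*S**2 (p(S) = (S**2 + S**2) - 1364 = 2*S**2 - 1364 = -1364 + 2*S**2)
-542100 - p(-1124) = -542100 - (-1364 + 2*(-1124)**2) = -542100 - (-1364 + 2*1263376) = -542100 - (-1364 + 2526752) = -542100 - 1*2525388 = -542100 - 2525388 = -3067488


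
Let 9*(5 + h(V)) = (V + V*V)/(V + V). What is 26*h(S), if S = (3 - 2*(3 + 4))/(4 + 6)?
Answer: -11713/90 ≈ -130.14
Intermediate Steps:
S = -11/10 (S = (3 - 2*7)/10 = (3 - 14)*(⅒) = -11*⅒ = -11/10 ≈ -1.1000)
h(V) = -5 + (V + V²)/(18*V) (h(V) = -5 + ((V + V*V)/(V + V))/9 = -5 + ((V + V²)/((2*V)))/9 = -5 + ((V + V²)*(1/(2*V)))/9 = -5 + ((V + V²)/(2*V))/9 = -5 + (V + V²)/(18*V))
26*h(S) = 26*(-89/18 + (1/18)*(-11/10)) = 26*(-89/18 - 11/180) = 26*(-901/180) = -11713/90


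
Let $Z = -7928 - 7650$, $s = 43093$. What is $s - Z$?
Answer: $58671$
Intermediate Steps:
$Z = -15578$ ($Z = -7928 - 7650 = -15578$)
$s - Z = 43093 - -15578 = 43093 + 15578 = 58671$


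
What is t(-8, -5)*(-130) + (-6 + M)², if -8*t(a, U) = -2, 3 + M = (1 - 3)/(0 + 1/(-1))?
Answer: 33/2 ≈ 16.500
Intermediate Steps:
M = -1 (M = -3 + (1 - 3)/(0 + 1/(-1)) = -3 - 2/(0 - 1) = -3 - 2/(-1) = -3 - 2*(-1) = -3 + 2 = -1)
t(a, U) = ¼ (t(a, U) = -⅛*(-2) = ¼)
t(-8, -5)*(-130) + (-6 + M)² = (¼)*(-130) + (-6 - 1)² = -65/2 + (-7)² = -65/2 + 49 = 33/2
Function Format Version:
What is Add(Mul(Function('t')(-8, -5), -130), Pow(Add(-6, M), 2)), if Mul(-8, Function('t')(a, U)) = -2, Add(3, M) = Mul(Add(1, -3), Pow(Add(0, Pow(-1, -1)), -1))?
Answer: Rational(33, 2) ≈ 16.500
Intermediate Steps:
M = -1 (M = Add(-3, Mul(Add(1, -3), Pow(Add(0, Pow(-1, -1)), -1))) = Add(-3, Mul(-2, Pow(Add(0, -1), -1))) = Add(-3, Mul(-2, Pow(-1, -1))) = Add(-3, Mul(-2, -1)) = Add(-3, 2) = -1)
Function('t')(a, U) = Rational(1, 4) (Function('t')(a, U) = Mul(Rational(-1, 8), -2) = Rational(1, 4))
Add(Mul(Function('t')(-8, -5), -130), Pow(Add(-6, M), 2)) = Add(Mul(Rational(1, 4), -130), Pow(Add(-6, -1), 2)) = Add(Rational(-65, 2), Pow(-7, 2)) = Add(Rational(-65, 2), 49) = Rational(33, 2)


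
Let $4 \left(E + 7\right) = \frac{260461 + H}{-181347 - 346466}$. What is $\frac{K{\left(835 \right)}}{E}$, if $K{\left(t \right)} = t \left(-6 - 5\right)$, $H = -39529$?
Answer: $\frac{4847962405}{3749924} \approx 1292.8$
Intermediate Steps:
$K{\left(t \right)} = - 11 t$ ($K{\left(t \right)} = t \left(-11\right) = - 11 t$)
$E = - \frac{3749924}{527813}$ ($E = -7 + \frac{\left(260461 - 39529\right) \frac{1}{-181347 - 346466}}{4} = -7 + \frac{220932 \frac{1}{-527813}}{4} = -7 + \frac{220932 \left(- \frac{1}{527813}\right)}{4} = -7 + \frac{1}{4} \left(- \frac{220932}{527813}\right) = -7 - \frac{55233}{527813} = - \frac{3749924}{527813} \approx -7.1046$)
$\frac{K{\left(835 \right)}}{E} = \frac{\left(-11\right) 835}{- \frac{3749924}{527813}} = \left(-9185\right) \left(- \frac{527813}{3749924}\right) = \frac{4847962405}{3749924}$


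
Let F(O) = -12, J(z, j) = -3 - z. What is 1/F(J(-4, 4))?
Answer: -1/12 ≈ -0.083333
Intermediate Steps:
1/F(J(-4, 4)) = 1/(-12) = -1/12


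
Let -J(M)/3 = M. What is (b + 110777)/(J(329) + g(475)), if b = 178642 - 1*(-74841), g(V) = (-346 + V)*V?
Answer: 30355/5024 ≈ 6.0420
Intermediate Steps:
g(V) = V*(-346 + V)
J(M) = -3*M
b = 253483 (b = 178642 + 74841 = 253483)
(b + 110777)/(J(329) + g(475)) = (253483 + 110777)/(-3*329 + 475*(-346 + 475)) = 364260/(-987 + 475*129) = 364260/(-987 + 61275) = 364260/60288 = 364260*(1/60288) = 30355/5024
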